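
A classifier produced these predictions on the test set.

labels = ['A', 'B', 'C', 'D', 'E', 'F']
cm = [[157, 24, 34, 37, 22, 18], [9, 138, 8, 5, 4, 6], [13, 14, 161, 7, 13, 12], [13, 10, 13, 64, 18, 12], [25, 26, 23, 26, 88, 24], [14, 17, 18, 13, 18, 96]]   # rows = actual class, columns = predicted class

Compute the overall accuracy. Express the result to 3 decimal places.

Accuracy = trace / total = (157+138+161+64+88+96=704) / 1200 = 704/1200 = 0.587

0.587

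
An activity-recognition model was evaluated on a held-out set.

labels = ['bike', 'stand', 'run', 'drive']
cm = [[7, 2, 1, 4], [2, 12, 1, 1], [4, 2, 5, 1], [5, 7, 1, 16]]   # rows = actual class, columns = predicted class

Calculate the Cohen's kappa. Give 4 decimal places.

0.4030

Observed agreement pₒ = trace/N = 40/71 = 0.56338
Expected agreement pₑ = Σ (rowᵢ·colᵢ)/N² = (14·18 + 16·23 + 12·8 + 29·22)/71² = 0.26860
κ = (pₒ − pₑ)/(1 − pₑ) = (0.56338 − 0.26860)/(1 − 0.26860) = 0.4030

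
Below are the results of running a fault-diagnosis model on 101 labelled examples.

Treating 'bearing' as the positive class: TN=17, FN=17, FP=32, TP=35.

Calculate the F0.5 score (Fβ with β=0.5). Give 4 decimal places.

Fβ = (1+β²)·TP / ((1+β²)·TP + β²·FN + FP), with β²=1/4
= 1.25·35 / (1.25·35 + 0.25·17 + 32) = 0.5469

0.5469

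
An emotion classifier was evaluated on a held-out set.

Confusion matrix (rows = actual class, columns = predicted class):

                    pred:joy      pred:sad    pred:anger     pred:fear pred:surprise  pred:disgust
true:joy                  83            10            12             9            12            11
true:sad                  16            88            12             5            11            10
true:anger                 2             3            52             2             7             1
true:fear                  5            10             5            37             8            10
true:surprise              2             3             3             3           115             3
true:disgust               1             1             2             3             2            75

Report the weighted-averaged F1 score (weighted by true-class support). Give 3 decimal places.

0.704

Per-class F1 score (2·TP/(2·TP+FP+FN)):
  joy: TP=83, FP=16+2+5+2+1=26, FN=10+12+9+12+11=54 → 166/246 = 0.6748
  sad: TP=88, FP=10+3+10+3+1=27, FN=16+12+5+11+10=54 → 176/257 = 0.6848
  anger: TP=52, FP=12+12+5+3+2=34, FN=2+3+2+7+1=15 → 104/153 = 0.6797
  fear: TP=37, FP=9+5+2+3+3=22, FN=5+10+5+8+10=38 → 74/134 = 0.5522
  surprise: TP=115, FP=12+11+7+8+2=40, FN=2+3+3+3+3=14 → 230/284 = 0.8099
  disgust: TP=75, FP=11+10+1+10+3=35, FN=1+1+2+3+2=9 → 150/194 = 0.7732
Weighted-F1 score = Σ (supportᵢ/N)·F1 scoreᵢ with N=634: (137/634)·0.6748 + (142/634)·0.6848 + (67/634)·0.6797 + (75/634)·0.5522 + (129/634)·0.8099 + (84/634)·0.7732 = 0.704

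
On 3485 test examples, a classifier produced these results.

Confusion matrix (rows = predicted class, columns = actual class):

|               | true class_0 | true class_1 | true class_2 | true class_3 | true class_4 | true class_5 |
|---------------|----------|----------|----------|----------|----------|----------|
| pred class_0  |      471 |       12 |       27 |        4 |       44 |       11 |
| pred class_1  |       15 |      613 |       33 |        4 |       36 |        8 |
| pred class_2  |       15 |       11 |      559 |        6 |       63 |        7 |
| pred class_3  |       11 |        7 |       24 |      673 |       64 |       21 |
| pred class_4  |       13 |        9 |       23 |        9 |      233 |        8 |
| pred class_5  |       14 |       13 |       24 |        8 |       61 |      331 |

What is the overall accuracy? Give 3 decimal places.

0.826

Accuracy = trace / total = (471+613+559+673+233+331=2880) / 3485 = 2880/3485 = 0.826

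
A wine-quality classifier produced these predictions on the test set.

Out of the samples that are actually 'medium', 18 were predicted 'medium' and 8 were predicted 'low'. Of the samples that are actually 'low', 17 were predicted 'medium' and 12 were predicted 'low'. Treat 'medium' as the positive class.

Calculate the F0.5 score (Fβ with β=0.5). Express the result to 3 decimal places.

Fβ = (1+β²)·TP / ((1+β²)·TP + β²·FN + FP), with β²=1/4
= 1.25·18 / (1.25·18 + 0.25·8 + 17) = 0.542

0.542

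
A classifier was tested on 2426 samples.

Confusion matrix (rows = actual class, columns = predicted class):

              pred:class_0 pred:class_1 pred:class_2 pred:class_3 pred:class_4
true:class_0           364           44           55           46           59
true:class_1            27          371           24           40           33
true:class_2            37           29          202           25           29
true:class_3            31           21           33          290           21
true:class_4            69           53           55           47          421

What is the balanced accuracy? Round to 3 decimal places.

Balanced accuracy = mean of per-class recall.
  class_0: recall = 364/568 = 0.6408
  class_1: recall = 371/495 = 0.7495
  class_2: recall = 202/322 = 0.6273
  class_3: recall = 290/396 = 0.7323
  class_4: recall = 421/645 = 0.6527
Mean = (0.6408 + 0.7495 + 0.6273 + 0.7323 + 0.6527) / 5 = 0.681

0.681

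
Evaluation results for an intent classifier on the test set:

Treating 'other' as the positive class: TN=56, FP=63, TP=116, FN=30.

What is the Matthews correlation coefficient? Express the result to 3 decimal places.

0.282

MCC = (TP·TN − FP·FN) / √((TP+FP)(TP+FN)(TN+FP)(TN+FN))
Numerator = 116·56 − 63·30 = 4606
Denominator = √(179·146·119·86) = √267455356 = 16354.0624
MCC = 4606 / 16354.0624 = 0.282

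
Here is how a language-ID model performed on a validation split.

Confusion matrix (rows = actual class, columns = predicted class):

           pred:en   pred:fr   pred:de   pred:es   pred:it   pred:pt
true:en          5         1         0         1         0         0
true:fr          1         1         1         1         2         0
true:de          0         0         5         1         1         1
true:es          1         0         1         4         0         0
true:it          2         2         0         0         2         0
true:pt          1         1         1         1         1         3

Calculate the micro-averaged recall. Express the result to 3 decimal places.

0.488

Micro-averaging pools counts across classes: ΣTP=20, ΣFP=21, ΣFN=21.
Micro-recall = TP/(TP+FN) on pooled counts = 0.488 (equals overall accuracy in single-label multiclass).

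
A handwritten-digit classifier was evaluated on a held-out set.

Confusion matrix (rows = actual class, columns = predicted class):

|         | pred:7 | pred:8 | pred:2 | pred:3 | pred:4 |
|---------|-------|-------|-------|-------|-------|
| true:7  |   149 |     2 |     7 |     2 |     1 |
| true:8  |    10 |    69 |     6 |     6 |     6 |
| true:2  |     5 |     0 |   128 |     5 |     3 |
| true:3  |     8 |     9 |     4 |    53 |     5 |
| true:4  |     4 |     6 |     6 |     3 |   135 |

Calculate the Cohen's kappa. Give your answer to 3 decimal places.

0.802

Observed agreement pₒ = trace/N = 534/632 = 0.8449
Expected agreement pₑ = Σ (rowᵢ·colᵢ)/N² = (161·176 + 97·86 + 141·151 + 79·69 + 154·150)/632² = 0.2166
κ = (pₒ − pₑ)/(1 − pₑ) = (0.8449 − 0.2166)/(1 − 0.2166) = 0.802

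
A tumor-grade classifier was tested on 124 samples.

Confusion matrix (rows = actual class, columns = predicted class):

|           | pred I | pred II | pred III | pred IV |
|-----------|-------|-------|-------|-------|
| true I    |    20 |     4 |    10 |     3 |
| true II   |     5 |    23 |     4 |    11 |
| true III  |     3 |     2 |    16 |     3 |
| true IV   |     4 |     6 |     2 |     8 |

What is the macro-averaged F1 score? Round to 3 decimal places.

Per-class F1 score (2·TP/(2·TP+FP+FN)):
  I: TP=20, FP=5+3+4=12, FN=4+10+3=17 → 40/69 = 0.5797
  II: TP=23, FP=4+2+6=12, FN=5+4+11=20 → 46/78 = 0.5897
  III: TP=16, FP=10+4+2=16, FN=3+2+3=8 → 32/56 = 0.5714
  IV: TP=8, FP=3+11+3=17, FN=4+6+2=12 → 16/45 = 0.3556
Macro-F1 score = mean = (0.5797 + 0.5897 + 0.5714 + 0.3556) / 4 = 0.524

0.524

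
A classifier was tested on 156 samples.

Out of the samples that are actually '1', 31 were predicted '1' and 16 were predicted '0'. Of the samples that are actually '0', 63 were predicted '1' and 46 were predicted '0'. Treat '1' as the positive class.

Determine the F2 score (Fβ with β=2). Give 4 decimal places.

Fβ = (1+β²)·TP / ((1+β²)·TP + β²·FN + FP), with β²=4
= 5·31 / (5·31 + 4·16 + 63) = 0.5496

0.5496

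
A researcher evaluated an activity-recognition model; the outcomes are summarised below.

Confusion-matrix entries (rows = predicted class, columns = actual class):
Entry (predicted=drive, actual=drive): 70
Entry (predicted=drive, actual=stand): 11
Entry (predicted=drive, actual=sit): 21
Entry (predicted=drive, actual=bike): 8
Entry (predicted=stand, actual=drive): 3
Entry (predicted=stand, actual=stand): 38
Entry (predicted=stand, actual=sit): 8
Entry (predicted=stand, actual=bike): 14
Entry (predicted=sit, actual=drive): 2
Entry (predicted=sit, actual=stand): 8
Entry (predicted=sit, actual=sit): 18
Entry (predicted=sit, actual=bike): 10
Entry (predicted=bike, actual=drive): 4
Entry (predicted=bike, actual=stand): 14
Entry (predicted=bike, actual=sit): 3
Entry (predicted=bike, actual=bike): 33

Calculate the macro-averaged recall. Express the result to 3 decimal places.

Per-class recall (TP/(TP+FN)):
  drive: TP=70, FN=3+2+4=9 → 70/79 = 0.8861
  stand: TP=38, FN=11+8+14=33 → 38/71 = 0.5352
  sit: TP=18, FN=21+8+3=32 → 18/50 = 0.3600
  bike: TP=33, FN=8+14+10=32 → 33/65 = 0.5077
Macro-recall = mean = (0.8861 + 0.5352 + 0.3600 + 0.5077) / 4 = 0.572

0.572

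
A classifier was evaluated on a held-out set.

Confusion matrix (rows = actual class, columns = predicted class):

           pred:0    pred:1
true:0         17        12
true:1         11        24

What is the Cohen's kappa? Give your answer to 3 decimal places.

Observed agreement pₒ = trace/N = 41/64 = 0.6406
Expected agreement pₑ = Σ (rowᵢ·colᵢ)/N² = (29·28 + 35·36)/64² = 0.5059
κ = (pₒ − pₑ)/(1 − pₑ) = (0.6406 − 0.5059)/(1 − 0.5059) = 0.273

0.273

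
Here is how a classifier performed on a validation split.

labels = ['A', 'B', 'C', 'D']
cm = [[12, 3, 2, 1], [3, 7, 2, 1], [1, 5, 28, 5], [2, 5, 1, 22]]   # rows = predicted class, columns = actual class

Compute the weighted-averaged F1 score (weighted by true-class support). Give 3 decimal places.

0.678

Per-class F1 score (2·TP/(2·TP+FP+FN)):
  A: TP=12, FP=3+2+1=6, FN=3+1+2=6 → 24/36 = 0.6667
  B: TP=7, FP=3+2+1=6, FN=3+5+5=13 → 14/33 = 0.4242
  C: TP=28, FP=1+5+5=11, FN=2+2+1=5 → 56/72 = 0.7778
  D: TP=22, FP=2+5+1=8, FN=1+1+5=7 → 44/59 = 0.7458
Weighted-F1 score = Σ (supportᵢ/N)·F1 scoreᵢ with N=100: (18/100)·0.6667 + (20/100)·0.4242 + (33/100)·0.7778 + (29/100)·0.7458 = 0.678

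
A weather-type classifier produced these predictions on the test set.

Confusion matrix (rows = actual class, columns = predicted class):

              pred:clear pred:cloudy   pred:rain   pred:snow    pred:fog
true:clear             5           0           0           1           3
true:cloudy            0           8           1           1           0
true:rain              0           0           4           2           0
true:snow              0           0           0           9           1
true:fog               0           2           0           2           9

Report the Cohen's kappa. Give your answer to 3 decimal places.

Observed agreement pₒ = trace/N = 35/48 = 0.7292
Expected agreement pₑ = Σ (rowᵢ·colᵢ)/N² = (9·5 + 10·10 + 6·5 + 10·15 + 13·13)/48² = 0.2144
κ = (pₒ − pₑ)/(1 − pₑ) = (0.7292 − 0.2144)/(1 − 0.2144) = 0.655

0.655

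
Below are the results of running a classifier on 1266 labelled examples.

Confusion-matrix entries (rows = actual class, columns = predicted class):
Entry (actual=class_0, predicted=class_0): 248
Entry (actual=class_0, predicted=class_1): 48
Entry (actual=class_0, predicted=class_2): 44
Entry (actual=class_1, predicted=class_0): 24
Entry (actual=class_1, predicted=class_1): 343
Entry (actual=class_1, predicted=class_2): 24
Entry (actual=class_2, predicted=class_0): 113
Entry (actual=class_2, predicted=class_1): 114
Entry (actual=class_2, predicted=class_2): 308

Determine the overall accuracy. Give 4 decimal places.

0.7101

Accuracy = trace / total = (248+343+308=899) / 1266 = 899/1266 = 0.7101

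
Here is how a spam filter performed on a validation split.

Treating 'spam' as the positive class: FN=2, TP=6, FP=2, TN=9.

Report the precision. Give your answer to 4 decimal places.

0.7500

Precision = TP/(TP+FP) = 6/(6+2) = 6/8 = 0.7500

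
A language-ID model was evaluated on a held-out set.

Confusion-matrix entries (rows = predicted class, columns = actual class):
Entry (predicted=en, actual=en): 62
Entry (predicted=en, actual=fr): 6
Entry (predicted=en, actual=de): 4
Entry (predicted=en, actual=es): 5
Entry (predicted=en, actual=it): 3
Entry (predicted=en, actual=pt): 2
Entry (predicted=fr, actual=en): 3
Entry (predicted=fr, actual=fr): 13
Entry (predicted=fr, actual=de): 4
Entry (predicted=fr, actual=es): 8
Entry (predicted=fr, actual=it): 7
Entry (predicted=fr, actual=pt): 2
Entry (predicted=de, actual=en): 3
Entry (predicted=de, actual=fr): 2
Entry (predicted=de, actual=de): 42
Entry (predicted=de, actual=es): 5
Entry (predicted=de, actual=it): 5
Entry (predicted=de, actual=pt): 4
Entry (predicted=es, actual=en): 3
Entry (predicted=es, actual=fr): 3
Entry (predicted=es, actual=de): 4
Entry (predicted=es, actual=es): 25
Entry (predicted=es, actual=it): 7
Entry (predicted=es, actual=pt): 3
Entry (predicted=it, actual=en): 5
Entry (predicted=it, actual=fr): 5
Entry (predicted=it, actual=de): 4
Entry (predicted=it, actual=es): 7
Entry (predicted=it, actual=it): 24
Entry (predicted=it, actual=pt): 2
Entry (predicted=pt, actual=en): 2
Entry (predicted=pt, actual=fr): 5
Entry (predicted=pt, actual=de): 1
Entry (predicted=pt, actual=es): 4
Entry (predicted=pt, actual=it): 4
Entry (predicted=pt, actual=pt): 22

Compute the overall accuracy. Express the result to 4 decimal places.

0.6065

Accuracy = trace / total = (62+13+42+25+24+22=188) / 310 = 188/310 = 0.6065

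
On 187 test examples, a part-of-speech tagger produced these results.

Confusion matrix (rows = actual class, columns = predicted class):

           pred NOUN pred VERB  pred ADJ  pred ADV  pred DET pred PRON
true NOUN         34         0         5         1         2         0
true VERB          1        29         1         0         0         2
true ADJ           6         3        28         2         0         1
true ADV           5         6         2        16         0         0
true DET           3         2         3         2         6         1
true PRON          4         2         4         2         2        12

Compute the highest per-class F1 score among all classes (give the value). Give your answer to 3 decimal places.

0.773

Per-class F1 score (2·TP/(2·TP+FP+FN)):
  NOUN: TP=34, FP=1+6+5+3+4=19, FN=0+5+1+2+0=8 → 68/95 = 0.7158
  VERB: TP=29, FP=0+3+6+2+2=13, FN=1+1+0+0+2=4 → 58/75 = 0.7733
  ADJ: TP=28, FP=5+1+2+3+4=15, FN=6+3+2+0+1=12 → 56/83 = 0.6747
  ADV: TP=16, FP=1+0+2+2+2=7, FN=5+6+2+0+0=13 → 32/52 = 0.6154
  DET: TP=6, FP=2+0+0+0+2=4, FN=3+2+3+2+1=11 → 12/27 = 0.4444
  PRON: TP=12, FP=0+2+1+0+1=4, FN=4+2+4+2+2=14 → 24/42 = 0.5714
Highest is class 'VERB' with F1 score = 0.773.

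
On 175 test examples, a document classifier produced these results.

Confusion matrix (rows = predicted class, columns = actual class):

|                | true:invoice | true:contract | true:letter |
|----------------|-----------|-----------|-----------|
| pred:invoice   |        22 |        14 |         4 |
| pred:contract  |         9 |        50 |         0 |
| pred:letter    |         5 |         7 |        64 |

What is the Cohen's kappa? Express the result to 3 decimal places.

Observed agreement pₒ = trace/N = 136/175 = 0.7771
Expected agreement pₑ = Σ (rowᵢ·colᵢ)/N² = (36·40 + 71·59 + 68·76)/175² = 0.3526
κ = (pₒ − pₑ)/(1 − pₑ) = (0.7771 − 0.3526)/(1 − 0.3526) = 0.656

0.656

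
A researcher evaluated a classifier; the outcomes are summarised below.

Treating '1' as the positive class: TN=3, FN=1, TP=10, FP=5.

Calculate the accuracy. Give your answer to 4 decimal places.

0.6842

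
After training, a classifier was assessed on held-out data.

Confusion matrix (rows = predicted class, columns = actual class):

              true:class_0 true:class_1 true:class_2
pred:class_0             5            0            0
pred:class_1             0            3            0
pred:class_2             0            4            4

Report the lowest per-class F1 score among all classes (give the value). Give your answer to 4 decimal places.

0.6000

Per-class F1 score (2·TP/(2·TP+FP+FN)):
  class_0: TP=5, FP=0+0=0, FN=0+0=0 → 10/10 = 1.00000
  class_1: TP=3, FP=0+0=0, FN=0+4=4 → 6/10 = 0.60000
  class_2: TP=4, FP=0+4=4, FN=0+0=0 → 8/12 = 0.66667
Lowest is class 'class_1' with F1 score = 0.6000.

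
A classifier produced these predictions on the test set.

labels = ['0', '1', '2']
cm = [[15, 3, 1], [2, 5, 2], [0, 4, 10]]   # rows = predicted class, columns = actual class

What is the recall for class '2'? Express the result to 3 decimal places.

0.769

recall = TP/(TP+FN).
2: TP=10, FN=1+2=3 → 10/13 = 0.7692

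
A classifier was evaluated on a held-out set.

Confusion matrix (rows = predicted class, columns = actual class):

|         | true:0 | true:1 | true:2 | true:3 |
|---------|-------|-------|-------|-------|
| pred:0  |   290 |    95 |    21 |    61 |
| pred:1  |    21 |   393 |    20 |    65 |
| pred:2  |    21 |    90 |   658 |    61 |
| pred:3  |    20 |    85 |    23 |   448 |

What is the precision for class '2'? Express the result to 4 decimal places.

0.7928

Treat '2' as positive and all other classes as negative.
precision = TP/(TP+FP).
2: TP=658, FP=21+90+61=172 → 658/830 = 0.79277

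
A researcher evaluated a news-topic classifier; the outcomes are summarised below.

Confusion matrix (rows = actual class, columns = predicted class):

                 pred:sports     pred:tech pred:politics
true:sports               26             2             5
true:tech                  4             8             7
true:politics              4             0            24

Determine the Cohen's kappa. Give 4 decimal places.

0.5686

Observed agreement pₒ = trace/N = 58/80 = 0.72500
Expected agreement pₑ = Σ (rowᵢ·colᵢ)/N² = (33·34 + 19·10 + 28·36)/80² = 0.36250
κ = (pₒ − pₑ)/(1 − pₑ) = (0.72500 − 0.36250)/(1 − 0.36250) = 0.5686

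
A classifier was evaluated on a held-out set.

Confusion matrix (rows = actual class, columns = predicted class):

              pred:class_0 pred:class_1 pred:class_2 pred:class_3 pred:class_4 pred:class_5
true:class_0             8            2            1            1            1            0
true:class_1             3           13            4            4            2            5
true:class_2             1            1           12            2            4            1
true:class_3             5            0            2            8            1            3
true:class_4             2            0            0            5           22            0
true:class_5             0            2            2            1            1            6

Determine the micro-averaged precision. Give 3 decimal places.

0.552

Micro-averaging pools counts across classes: ΣTP=69, ΣFP=56, ΣFN=56.
Micro-precision = TP/(TP+FP) on pooled counts = 0.552 (equals overall accuracy in single-label multiclass).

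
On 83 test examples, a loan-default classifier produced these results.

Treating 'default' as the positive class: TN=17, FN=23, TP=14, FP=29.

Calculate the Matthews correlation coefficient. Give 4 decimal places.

-0.2507

MCC = (TP·TN − FP·FN) / √((TP+FP)(TP+FN)(TN+FP)(TN+FN))
Numerator = 14·17 − 29·23 = -429
Denominator = √(43·37·46·40) = √2927440 = 1710.9763
MCC = -429 / 1710.9763 = -0.2507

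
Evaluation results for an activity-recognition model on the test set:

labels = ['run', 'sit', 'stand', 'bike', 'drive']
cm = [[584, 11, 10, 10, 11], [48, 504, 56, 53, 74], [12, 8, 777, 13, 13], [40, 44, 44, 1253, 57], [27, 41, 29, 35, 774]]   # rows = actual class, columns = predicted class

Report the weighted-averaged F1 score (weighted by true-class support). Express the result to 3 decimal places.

0.858

Per-class F1 score (2·TP/(2·TP+FP+FN)):
  run: TP=584, FP=48+12+40+27=127, FN=11+10+10+11=42 → 1168/1337 = 0.8736
  sit: TP=504, FP=11+8+44+41=104, FN=48+56+53+74=231 → 1008/1343 = 0.7506
  stand: TP=777, FP=10+56+44+29=139, FN=12+8+13+13=46 → 1554/1739 = 0.8936
  bike: TP=1253, FP=10+53+13+35=111, FN=40+44+44+57=185 → 2506/2802 = 0.8944
  drive: TP=774, FP=11+74+13+57=155, FN=27+41+29+35=132 → 1548/1835 = 0.8436
Weighted-F1 score = Σ (supportᵢ/N)·F1 scoreᵢ with N=4528: (626/4528)·0.8736 + (735/4528)·0.7506 + (823/4528)·0.8936 + (1438/4528)·0.8944 + (906/4528)·0.8436 = 0.858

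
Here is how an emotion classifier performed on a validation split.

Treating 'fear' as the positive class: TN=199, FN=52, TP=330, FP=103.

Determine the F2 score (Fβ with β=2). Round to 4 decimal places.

Fβ = (1+β²)·TP / ((1+β²)·TP + β²·FN + FP), with β²=4
= 5·330 / (5·330 + 4·52 + 103) = 0.8414

0.8414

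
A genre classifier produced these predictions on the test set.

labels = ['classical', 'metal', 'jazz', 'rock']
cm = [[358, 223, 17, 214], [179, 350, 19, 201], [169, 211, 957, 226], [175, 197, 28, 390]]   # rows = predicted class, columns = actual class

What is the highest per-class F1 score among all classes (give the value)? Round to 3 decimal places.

0.741

Per-class F1 score (2·TP/(2·TP+FP+FN)):
  classical: TP=358, FP=223+17+214=454, FN=179+169+175=523 → 716/1693 = 0.4229
  metal: TP=350, FP=179+19+201=399, FN=223+211+197=631 → 700/1730 = 0.4046
  jazz: TP=957, FP=169+211+226=606, FN=17+19+28=64 → 1914/2584 = 0.7407
  rock: TP=390, FP=175+197+28=400, FN=214+201+226=641 → 780/1821 = 0.4283
Highest is class 'jazz' with F1 score = 0.741.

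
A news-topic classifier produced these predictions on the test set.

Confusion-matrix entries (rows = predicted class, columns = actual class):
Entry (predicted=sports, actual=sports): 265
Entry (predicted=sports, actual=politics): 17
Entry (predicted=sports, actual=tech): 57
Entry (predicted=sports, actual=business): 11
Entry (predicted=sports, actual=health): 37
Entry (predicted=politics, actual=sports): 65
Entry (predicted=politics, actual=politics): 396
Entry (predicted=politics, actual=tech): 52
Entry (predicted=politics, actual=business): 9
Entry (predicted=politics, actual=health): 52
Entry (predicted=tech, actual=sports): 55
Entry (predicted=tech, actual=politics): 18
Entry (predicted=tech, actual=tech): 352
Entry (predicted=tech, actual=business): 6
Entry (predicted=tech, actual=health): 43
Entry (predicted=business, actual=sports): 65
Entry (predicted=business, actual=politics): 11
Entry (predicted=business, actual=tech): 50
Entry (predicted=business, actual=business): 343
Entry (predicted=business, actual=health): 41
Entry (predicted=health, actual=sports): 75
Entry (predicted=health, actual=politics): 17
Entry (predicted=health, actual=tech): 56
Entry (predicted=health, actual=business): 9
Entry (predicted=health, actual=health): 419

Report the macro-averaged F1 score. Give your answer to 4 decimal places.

Per-class F1 score (2·TP/(2·TP+FP+FN)):
  sports: TP=265, FP=17+57+11+37=122, FN=65+55+65+75=260 → 530/912 = 0.58114
  politics: TP=396, FP=65+52+9+52=178, FN=17+18+11+17=63 → 792/1033 = 0.76670
  tech: TP=352, FP=55+18+6+43=122, FN=57+52+50+56=215 → 704/1041 = 0.67627
  business: TP=343, FP=65+11+50+41=167, FN=11+9+6+9=35 → 686/888 = 0.77252
  health: TP=419, FP=75+17+56+9=157, FN=37+52+43+41=173 → 838/1168 = 0.71747
Macro-F1 score = mean = (0.58114 + 0.76670 + 0.67627 + 0.77252 + 0.71747) / 5 = 0.7028

0.7028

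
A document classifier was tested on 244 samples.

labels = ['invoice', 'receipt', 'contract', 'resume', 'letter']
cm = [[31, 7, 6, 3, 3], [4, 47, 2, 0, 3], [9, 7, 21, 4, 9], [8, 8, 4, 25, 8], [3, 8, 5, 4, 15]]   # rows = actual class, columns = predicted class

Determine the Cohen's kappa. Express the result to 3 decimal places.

Observed agreement pₒ = trace/N = 139/244 = 0.5697
Expected agreement pₑ = Σ (rowᵢ·colᵢ)/N² = (50·55 + 56·77 + 50·38 + 53·36 + 35·38)/244² = 0.2049
κ = (pₒ − pₑ)/(1 − pₑ) = (0.5697 − 0.2049)/(1 − 0.2049) = 0.459

0.459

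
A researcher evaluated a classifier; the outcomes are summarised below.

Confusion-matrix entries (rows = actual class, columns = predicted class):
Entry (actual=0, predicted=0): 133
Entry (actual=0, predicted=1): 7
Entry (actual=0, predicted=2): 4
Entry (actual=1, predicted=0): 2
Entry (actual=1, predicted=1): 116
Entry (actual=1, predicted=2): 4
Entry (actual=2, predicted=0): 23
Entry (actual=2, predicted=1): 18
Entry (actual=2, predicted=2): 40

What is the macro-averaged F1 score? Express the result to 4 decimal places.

Per-class F1 score (2·TP/(2·TP+FP+FN)):
  0: TP=133, FP=2+23=25, FN=7+4=11 → 266/302 = 0.88079
  1: TP=116, FP=7+18=25, FN=2+4=6 → 232/263 = 0.88213
  2: TP=40, FP=4+4=8, FN=23+18=41 → 80/129 = 0.62016
Macro-F1 score = mean = (0.88079 + 0.88213 + 0.62016) / 3 = 0.7944

0.7944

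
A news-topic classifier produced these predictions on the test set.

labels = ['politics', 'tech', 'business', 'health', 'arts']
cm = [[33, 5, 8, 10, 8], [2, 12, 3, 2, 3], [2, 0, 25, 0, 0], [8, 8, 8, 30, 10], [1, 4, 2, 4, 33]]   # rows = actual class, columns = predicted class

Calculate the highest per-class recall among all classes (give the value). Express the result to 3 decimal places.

Per-class recall (TP/(TP+FN)):
  politics: TP=33, FN=5+8+10+8=31 → 33/64 = 0.5156
  tech: TP=12, FN=2+3+2+3=10 → 12/22 = 0.5455
  business: TP=25, FN=2+0+0+0=2 → 25/27 = 0.9259
  health: TP=30, FN=8+8+8+10=34 → 30/64 = 0.4688
  arts: TP=33, FN=1+4+2+4=11 → 33/44 = 0.7500
Highest is class 'business' with recall = 0.926.

0.926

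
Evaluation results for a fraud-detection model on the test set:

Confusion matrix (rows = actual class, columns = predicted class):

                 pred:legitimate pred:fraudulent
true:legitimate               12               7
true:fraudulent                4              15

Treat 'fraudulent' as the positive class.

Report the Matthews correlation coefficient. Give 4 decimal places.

MCC = (TP·TN − FP·FN) / √((TP+FP)(TP+FN)(TN+FP)(TN+FN))
Numerator = 15·12 − 7·4 = 152
Denominator = √(22·19·19·16) = √127072 = 356.4716
MCC = 152 / 356.4716 = 0.4264

0.4264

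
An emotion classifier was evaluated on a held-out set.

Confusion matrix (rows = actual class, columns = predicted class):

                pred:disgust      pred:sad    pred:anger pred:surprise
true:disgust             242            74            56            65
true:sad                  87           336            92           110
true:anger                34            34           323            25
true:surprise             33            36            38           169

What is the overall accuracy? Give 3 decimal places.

0.610

Accuracy = trace / total = (242+336+323+169=1070) / 1754 = 1070/1754 = 0.610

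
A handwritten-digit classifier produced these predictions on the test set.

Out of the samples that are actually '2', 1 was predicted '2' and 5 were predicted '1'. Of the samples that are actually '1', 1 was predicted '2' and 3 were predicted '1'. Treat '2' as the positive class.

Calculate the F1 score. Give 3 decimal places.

Precision = TP/(TP+FP) = 1/2 = 0.5000
Recall = TP/(TP+FN) = 1/6 = 0.1667
F1 = 2·TP/(2·TP+FP+FN) = 2/8 = 0.250

0.250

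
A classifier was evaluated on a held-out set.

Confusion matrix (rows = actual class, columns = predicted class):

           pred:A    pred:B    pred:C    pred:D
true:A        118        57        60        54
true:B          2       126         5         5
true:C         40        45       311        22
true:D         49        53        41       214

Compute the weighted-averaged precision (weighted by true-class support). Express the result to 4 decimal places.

Per-class precision (TP/(TP+FP)):
  A: TP=118, FP=2+40+49=91 → 118/209 = 0.56459
  B: TP=126, FP=57+45+53=155 → 126/281 = 0.44840
  C: TP=311, FP=60+5+41=106 → 311/417 = 0.74580
  D: TP=214, FP=54+5+22=81 → 214/295 = 0.72542
Weighted-precision = Σ (supportᵢ/N)·precisionᵢ with N=1202: (289/1202)·0.56459 + (138/1202)·0.44840 + (418/1202)·0.74580 + (357/1202)·0.72542 = 0.6620

0.6620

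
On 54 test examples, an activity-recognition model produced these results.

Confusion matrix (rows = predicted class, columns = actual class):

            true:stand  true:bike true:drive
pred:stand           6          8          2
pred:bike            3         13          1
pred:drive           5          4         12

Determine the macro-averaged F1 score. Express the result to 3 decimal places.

0.562

Per-class F1 score (2·TP/(2·TP+FP+FN)):
  stand: TP=6, FP=8+2=10, FN=3+5=8 → 12/30 = 0.4000
  bike: TP=13, FP=3+1=4, FN=8+4=12 → 26/42 = 0.6190
  drive: TP=12, FP=5+4=9, FN=2+1=3 → 24/36 = 0.6667
Macro-F1 score = mean = (0.4000 + 0.6190 + 0.6667) / 3 = 0.562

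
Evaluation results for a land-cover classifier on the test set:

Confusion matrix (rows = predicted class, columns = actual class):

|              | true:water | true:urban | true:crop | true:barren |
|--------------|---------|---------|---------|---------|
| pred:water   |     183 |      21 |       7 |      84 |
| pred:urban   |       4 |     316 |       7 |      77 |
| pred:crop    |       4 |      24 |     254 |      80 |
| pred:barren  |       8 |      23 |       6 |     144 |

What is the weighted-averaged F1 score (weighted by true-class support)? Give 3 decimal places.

0.701

Per-class F1 score (2·TP/(2·TP+FP+FN)):
  water: TP=183, FP=21+7+84=112, FN=4+4+8=16 → 366/494 = 0.7409
  urban: TP=316, FP=4+7+77=88, FN=21+24+23=68 → 632/788 = 0.8020
  crop: TP=254, FP=4+24+80=108, FN=7+7+6=20 → 508/636 = 0.7987
  barren: TP=144, FP=8+23+6=37, FN=84+77+80=241 → 288/566 = 0.5088
Weighted-F1 score = Σ (supportᵢ/N)·F1 scoreᵢ with N=1242: (199/1242)·0.7409 + (384/1242)·0.8020 + (274/1242)·0.7987 + (385/1242)·0.5088 = 0.701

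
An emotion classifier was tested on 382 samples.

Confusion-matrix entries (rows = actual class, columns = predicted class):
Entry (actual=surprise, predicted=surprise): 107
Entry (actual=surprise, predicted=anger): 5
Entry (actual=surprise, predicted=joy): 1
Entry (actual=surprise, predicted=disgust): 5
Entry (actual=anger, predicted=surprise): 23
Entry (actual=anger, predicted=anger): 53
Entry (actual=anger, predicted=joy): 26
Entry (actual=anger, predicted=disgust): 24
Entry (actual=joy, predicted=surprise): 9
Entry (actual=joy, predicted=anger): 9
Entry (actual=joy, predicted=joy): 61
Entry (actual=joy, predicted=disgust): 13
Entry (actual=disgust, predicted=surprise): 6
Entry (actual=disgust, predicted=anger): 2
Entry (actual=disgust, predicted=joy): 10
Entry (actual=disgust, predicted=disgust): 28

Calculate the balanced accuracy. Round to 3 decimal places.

Balanced accuracy = mean of per-class recall.
  surprise: recall = 107/118 = 0.9068
  anger: recall = 53/126 = 0.4206
  joy: recall = 61/92 = 0.6630
  disgust: recall = 28/46 = 0.6087
Mean = (0.9068 + 0.4206 + 0.6630 + 0.6087) / 4 = 0.650

0.650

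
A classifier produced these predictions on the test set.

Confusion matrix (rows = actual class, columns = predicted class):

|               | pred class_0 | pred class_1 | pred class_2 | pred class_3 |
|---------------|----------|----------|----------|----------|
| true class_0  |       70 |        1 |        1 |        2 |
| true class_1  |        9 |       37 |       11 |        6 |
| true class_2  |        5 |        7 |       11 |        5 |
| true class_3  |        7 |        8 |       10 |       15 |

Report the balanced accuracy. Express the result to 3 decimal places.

0.575

Balanced accuracy = mean of per-class recall.
  class_0: recall = 70/74 = 0.9459
  class_1: recall = 37/63 = 0.5873
  class_2: recall = 11/28 = 0.3929
  class_3: recall = 15/40 = 0.3750
Mean = (0.9459 + 0.5873 + 0.3929 + 0.3750) / 4 = 0.575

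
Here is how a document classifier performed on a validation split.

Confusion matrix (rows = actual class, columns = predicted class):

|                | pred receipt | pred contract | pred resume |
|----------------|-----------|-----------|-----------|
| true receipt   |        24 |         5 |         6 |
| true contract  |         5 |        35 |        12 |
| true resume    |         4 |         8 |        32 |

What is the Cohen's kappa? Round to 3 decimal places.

Observed agreement pₒ = trace/N = 91/131 = 0.6947
Expected agreement pₑ = Σ (rowᵢ·colᵢ)/N² = (35·33 + 52·48 + 44·50)/131² = 0.3409
κ = (pₒ − pₑ)/(1 − pₑ) = (0.6947 − 0.3409)/(1 − 0.3409) = 0.537

0.537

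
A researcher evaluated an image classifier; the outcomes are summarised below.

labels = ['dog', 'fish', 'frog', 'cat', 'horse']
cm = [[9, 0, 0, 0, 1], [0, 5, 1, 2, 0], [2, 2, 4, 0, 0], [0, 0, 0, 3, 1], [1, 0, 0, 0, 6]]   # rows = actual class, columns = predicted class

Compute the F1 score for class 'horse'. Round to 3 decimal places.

Take TP from the diagonal, FP from the rest of the 'horse' prediction marginal, FN from the rest of the 'horse' actual marginal.
F1 score = 2·TP/(2·TP+FP+FN).
horse: TP=6, FP=1+0+0+1=2, FN=1+0+0+0=1 → 12/15 = 0.8000

0.800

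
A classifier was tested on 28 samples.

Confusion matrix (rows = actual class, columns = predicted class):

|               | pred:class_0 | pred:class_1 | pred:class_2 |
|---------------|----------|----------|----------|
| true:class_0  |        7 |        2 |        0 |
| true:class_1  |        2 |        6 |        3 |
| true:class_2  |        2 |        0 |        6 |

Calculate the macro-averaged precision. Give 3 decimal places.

0.684

Per-class precision (TP/(TP+FP)):
  class_0: TP=7, FP=2+2=4 → 7/11 = 0.6364
  class_1: TP=6, FP=2+0=2 → 6/8 = 0.7500
  class_2: TP=6, FP=0+3=3 → 6/9 = 0.6667
Macro-precision = mean = (0.6364 + 0.7500 + 0.6667) / 3 = 0.684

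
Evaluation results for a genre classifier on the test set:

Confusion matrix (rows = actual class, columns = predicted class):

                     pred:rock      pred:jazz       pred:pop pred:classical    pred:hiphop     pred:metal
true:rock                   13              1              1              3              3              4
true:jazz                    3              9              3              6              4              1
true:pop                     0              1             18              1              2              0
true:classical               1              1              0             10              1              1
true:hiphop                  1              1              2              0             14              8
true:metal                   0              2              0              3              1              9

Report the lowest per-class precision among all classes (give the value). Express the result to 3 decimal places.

Per-class precision (TP/(TP+FP)):
  rock: TP=13, FP=3+0+1+1+0=5 → 13/18 = 0.7222
  jazz: TP=9, FP=1+1+1+1+2=6 → 9/15 = 0.6000
  pop: TP=18, FP=1+3+0+2+0=6 → 18/24 = 0.7500
  classical: TP=10, FP=3+6+1+0+3=13 → 10/23 = 0.4348
  hiphop: TP=14, FP=3+4+2+1+1=11 → 14/25 = 0.5600
  metal: TP=9, FP=4+1+0+1+8=14 → 9/23 = 0.3913
Lowest is class 'metal' with precision = 0.391.

0.391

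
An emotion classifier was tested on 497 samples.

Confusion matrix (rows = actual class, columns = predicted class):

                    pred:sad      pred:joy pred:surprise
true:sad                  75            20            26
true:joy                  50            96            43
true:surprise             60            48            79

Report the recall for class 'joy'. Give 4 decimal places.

0.5079

One-vs-rest for 'joy': TP = diagonal; FP = other classes predicted 'joy'; FN = 'joy' predicted as other.
recall = TP/(TP+FN).
joy: TP=96, FN=50+43=93 → 96/189 = 0.50794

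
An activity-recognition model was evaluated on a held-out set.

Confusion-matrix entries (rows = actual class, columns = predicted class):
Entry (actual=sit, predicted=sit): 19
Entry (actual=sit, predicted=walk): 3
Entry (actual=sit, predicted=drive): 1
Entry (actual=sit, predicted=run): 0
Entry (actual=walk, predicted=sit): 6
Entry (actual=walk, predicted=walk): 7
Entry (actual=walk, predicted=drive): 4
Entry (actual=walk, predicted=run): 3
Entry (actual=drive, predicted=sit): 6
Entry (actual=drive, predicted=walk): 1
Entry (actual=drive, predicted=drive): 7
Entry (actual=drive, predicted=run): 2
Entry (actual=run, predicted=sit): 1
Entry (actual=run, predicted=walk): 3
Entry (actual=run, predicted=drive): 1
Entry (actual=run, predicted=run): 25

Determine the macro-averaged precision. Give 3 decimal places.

Per-class precision (TP/(TP+FP)):
  sit: TP=19, FP=6+6+1=13 → 19/32 = 0.5938
  walk: TP=7, FP=3+1+3=7 → 7/14 = 0.5000
  drive: TP=7, FP=1+4+1=6 → 7/13 = 0.5385
  run: TP=25, FP=0+3+2=5 → 25/30 = 0.8333
Macro-precision = mean = (0.5938 + 0.5000 + 0.5385 + 0.8333) / 4 = 0.616

0.616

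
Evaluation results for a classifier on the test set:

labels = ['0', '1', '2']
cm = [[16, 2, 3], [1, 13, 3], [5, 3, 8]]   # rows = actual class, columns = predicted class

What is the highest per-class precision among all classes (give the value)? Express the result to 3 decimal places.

0.727

Per-class precision (TP/(TP+FP)):
  0: TP=16, FP=1+5=6 → 16/22 = 0.7273
  1: TP=13, FP=2+3=5 → 13/18 = 0.7222
  2: TP=8, FP=3+3=6 → 8/14 = 0.5714
Highest is class '0' with precision = 0.727.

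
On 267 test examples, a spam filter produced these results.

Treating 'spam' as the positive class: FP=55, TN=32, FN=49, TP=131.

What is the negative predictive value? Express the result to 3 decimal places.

NPV = TN/(TN+FN) = 32/(32+49) = 0.395

0.395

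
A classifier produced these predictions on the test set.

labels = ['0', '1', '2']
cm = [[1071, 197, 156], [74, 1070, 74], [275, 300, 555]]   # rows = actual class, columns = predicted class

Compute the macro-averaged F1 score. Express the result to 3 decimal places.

0.700

Per-class F1 score (2·TP/(2·TP+FP+FN)):
  0: TP=1071, FP=74+275=349, FN=197+156=353 → 2142/2844 = 0.7532
  1: TP=1070, FP=197+300=497, FN=74+74=148 → 2140/2785 = 0.7684
  2: TP=555, FP=156+74=230, FN=275+300=575 → 1110/1915 = 0.5796
Macro-F1 score = mean = (0.7532 + 0.7684 + 0.5796) / 3 = 0.700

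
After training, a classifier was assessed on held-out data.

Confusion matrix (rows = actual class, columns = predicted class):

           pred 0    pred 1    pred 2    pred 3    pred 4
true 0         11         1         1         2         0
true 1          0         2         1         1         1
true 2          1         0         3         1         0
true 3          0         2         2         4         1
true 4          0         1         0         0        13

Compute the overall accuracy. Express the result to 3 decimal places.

Accuracy = trace / total = (11+2+3+4+13=33) / 48 = 33/48 = 0.688

0.688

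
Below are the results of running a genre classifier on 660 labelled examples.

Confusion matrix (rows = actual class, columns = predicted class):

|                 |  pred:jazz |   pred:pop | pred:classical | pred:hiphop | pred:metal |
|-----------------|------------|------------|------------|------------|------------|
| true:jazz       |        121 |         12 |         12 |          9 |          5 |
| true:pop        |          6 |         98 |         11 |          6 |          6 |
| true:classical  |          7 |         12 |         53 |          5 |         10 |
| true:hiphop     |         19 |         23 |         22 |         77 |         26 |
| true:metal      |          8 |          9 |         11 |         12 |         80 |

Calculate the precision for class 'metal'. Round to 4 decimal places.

One-vs-rest for 'metal': TP = diagonal; FP = other classes predicted 'metal'; FN = 'metal' predicted as other.
precision = TP/(TP+FP).
metal: TP=80, FP=5+6+10+26=47 → 80/127 = 0.62992

0.6299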